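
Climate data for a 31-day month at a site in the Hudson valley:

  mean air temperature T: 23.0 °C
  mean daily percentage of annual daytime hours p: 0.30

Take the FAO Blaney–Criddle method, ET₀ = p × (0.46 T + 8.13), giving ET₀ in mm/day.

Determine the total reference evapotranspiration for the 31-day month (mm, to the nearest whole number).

174 mm

ET₀ = 0.30 × (0.46 × 23.0 + 8.13) = 0.30 × 18.710 = 5.6130 mm/d
Monthly total = 5.6130 × 31 = 174.003 mm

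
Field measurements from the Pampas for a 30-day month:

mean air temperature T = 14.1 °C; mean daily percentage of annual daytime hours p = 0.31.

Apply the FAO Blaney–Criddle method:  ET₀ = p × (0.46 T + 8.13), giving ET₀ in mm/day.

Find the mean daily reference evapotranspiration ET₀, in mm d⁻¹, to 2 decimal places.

4.53 mm d⁻¹

ET₀ = 0.31 × (0.46 × 14.1 + 8.13) = 0.31 × 14.616 = 4.5310 mm/d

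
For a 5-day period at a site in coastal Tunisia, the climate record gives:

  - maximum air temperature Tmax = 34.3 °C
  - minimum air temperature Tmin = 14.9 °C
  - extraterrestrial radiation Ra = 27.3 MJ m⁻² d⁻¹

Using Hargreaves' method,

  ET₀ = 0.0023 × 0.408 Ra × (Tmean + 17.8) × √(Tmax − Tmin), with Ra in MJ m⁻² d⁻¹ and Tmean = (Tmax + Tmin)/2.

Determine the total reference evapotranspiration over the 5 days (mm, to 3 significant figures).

Tmean = (34.3 + 14.9)/2 = 24.60 °C
0.408 Ra = 0.408 × 27.3 = 11.1384 mm/d equivalent
ET₀ = 0.0023 × 11.1384 × (24.60 + 17.8) × √19.4 = 0.0023 × 11.1384 × 42.40 × 4.4045 = 4.7842 mm/d
Over 5 days: 4.7842 × 5 = 23.921 mm

23.9 mm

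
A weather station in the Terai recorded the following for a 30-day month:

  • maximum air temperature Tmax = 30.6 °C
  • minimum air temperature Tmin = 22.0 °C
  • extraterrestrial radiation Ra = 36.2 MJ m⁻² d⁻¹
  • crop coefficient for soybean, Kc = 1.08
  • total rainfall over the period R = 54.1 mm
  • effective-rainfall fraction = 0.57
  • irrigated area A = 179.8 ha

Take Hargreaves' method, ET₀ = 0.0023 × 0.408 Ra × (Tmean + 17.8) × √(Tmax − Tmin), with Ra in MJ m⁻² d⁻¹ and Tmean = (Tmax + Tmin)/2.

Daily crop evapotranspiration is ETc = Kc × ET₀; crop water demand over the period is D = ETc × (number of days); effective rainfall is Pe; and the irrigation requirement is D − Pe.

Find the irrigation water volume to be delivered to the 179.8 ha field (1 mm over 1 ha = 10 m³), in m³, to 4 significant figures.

Tmean = (30.6 + 22.0)/2 = 26.30 °C
0.408 Ra = 0.408 × 36.2 = 14.7696 mm/d equivalent
ET₀ = 0.0023 × 14.7696 × (26.30 + 17.8) × √8.6 = 0.0023 × 14.7696 × 44.10 × 2.9326 = 4.3933 mm/d
ETc = Kc × ET₀ = 1.08 × 4.3933 = 4.7448 mm/d
Crop demand D = ETc × 30 d = 4.7448 × 30 = 142.344 mm
Pe = 0.57 × 54.1 = 30.837 mm
D − Pe = 142.344 − 30.837 = 111.507 mm
Volume = 111.507 mm × 179.8 ha × 10 = 200489.6 m³

200500 m³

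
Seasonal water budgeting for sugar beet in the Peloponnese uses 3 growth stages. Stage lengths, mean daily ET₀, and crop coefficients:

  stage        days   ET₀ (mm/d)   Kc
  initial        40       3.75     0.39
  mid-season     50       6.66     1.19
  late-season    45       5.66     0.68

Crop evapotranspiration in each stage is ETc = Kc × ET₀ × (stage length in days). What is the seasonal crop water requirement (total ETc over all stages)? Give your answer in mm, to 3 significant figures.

628 mm

initial: 0.39 × 3.75 × 40 = 58.50 mm
mid-season: 1.19 × 6.66 × 50 = 396.27 mm
late-season: 0.68 × 5.66 × 45 = 173.20 mm
Seasonal total = 627.97 mm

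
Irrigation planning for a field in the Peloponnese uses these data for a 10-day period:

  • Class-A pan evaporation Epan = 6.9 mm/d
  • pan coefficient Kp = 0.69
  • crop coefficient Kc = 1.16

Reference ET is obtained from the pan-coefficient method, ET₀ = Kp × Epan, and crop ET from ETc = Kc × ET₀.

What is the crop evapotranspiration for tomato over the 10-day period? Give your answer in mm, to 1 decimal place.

ET₀ = 0.69 × 6.9 = 4.7610 mm/d
ETc = Kc × ET₀ = 1.16 × 4.7610 = 5.5228 mm/d
Over 10 days: 5.5228 × 10 = 55.228 mm

55.2 mm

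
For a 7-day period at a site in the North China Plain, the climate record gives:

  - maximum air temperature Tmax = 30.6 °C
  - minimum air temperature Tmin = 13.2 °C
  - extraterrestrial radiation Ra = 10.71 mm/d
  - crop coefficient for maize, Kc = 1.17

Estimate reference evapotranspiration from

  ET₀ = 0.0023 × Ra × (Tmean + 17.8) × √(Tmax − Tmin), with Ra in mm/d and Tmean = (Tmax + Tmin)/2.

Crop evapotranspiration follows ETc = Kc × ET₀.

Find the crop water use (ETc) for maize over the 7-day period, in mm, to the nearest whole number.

33 mm

Tmean = (30.6 + 13.2)/2 = 21.90 °C
ET₀ = 0.0023 × 10.71 × (21.90 + 17.8) × √17.4 = 0.0023 × 10.71 × 39.70 × 4.1713 = 4.0792 mm/d
ETc = Kc × ET₀ = 1.17 × 4.0792 = 4.7727 mm/d
Over 7 days: 4.7727 × 7 = 33.409 mm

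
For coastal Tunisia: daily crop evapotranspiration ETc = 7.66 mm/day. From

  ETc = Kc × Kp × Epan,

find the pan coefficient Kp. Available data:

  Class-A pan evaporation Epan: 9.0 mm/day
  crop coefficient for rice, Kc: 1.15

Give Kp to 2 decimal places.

ETc = Kc × Kp × Epan  ⇒  Kp = ETc / (Kc × Epan)
Kp = 7.66 / (1.15 × 9.0) = 7.66 / 10.350 = 0.7401

0.74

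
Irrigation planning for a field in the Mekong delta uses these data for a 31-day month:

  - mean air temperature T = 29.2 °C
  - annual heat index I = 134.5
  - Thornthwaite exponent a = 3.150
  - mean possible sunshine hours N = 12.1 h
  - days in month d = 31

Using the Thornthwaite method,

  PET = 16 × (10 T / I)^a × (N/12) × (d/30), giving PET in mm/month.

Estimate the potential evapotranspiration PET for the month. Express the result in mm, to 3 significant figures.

10T/I = 10 × 29.2 / 134.5 = 2.1710
(10T/I)^a = 2.1710^3.150 = 11.4942
Uncorrected PET = 16 × 11.4942 = 183.907 mm
Correction = (N/12)(d/30) = (12.1/12)(31/30) = 1.0419
PET = 183.907 × 1.0419 = 191.613 mm/month

192 mm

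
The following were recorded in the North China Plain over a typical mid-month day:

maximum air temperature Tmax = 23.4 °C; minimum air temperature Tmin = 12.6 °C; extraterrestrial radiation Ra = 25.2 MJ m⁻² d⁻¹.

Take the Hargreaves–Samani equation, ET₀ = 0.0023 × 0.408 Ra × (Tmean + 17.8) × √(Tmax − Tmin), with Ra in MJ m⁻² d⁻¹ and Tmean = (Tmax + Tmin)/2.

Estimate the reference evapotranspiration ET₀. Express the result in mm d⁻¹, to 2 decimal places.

2.78 mm d⁻¹

Tmean = (23.4 + 12.6)/2 = 18.00 °C
0.408 Ra = 0.408 × 25.2 = 10.2816 mm/d equivalent
ET₀ = 0.0023 × 10.2816 × (18.00 + 17.8) × √10.8 = 0.0023 × 10.2816 × 35.80 × 3.2863 = 2.7821 mm/d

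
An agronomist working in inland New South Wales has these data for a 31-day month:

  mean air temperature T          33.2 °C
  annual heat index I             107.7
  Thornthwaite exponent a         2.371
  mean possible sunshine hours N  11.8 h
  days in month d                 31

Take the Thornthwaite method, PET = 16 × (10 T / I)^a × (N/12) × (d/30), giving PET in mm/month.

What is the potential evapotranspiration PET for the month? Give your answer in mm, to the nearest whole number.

235 mm

10T/I = 10 × 33.2 / 107.7 = 3.0826
(10T/I)^a = 3.0826^2.371 = 14.4285
Uncorrected PET = 16 × 14.4285 = 230.856 mm
Correction = (N/12)(d/30) = (11.8/12)(31/30) = 1.0161
PET = 230.856 × 1.0161 = 234.573 mm/month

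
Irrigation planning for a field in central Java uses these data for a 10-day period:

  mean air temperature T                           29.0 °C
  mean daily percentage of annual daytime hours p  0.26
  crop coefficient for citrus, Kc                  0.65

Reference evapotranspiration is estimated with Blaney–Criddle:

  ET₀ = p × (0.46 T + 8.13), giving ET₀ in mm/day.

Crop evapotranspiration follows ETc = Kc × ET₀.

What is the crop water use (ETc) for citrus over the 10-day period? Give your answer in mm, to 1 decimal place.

36.3 mm

ET₀ = 0.26 × (0.46 × 29.0 + 8.13) = 0.26 × 21.470 = 5.5822 mm/d
ETc = Kc × ET₀ = 0.65 × 5.5822 = 3.6284 mm/d
Over 10 days: 3.6284 × 10 = 36.284 mm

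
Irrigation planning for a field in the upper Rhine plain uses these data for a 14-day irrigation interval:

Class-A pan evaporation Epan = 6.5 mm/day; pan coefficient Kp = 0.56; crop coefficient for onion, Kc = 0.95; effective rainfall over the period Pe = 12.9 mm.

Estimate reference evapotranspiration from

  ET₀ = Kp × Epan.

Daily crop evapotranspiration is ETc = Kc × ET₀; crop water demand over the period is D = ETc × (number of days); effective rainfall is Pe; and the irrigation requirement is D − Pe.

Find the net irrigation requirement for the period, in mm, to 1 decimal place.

35.5 mm

ET₀ = 0.56 × 6.5 = 3.6400 mm/d
ETc = Kc × ET₀ = 0.95 × 3.6400 = 3.4580 mm/d
Crop demand D = ETc × 14 d = 3.4580 × 14 = 48.412 mm
D − Pe = 48.412 − 12.9 = 35.512 mm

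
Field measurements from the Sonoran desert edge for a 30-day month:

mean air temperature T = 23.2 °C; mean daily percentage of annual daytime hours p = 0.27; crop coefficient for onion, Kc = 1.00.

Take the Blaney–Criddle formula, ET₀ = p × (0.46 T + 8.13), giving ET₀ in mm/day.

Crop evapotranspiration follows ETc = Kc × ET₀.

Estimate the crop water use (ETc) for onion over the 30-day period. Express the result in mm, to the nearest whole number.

152 mm

ET₀ = 0.27 × (0.46 × 23.2 + 8.13) = 0.27 × 18.802 = 5.0765 mm/d
ETc = Kc × ET₀ = 1.00 × 5.0765 = 5.0765 mm/d
Over 30 days: 5.0765 × 30 = 152.295 mm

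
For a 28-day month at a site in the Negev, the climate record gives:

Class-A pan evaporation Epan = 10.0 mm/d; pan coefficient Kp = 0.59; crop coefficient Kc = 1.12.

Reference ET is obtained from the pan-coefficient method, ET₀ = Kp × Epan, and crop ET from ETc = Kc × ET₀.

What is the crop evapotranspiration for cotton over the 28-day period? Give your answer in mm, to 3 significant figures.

ET₀ = 0.59 × 10.0 = 5.9000 mm/d
ETc = Kc × ET₀ = 1.12 × 5.9000 = 6.6080 mm/d
Over 28 days: 6.6080 × 28 = 185.024 mm

185 mm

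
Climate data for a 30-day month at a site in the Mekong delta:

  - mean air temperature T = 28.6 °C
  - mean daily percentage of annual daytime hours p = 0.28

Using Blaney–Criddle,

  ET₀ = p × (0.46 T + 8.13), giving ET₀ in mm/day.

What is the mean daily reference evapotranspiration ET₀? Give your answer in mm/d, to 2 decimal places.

5.96 mm/d

ET₀ = 0.28 × (0.46 × 28.6 + 8.13) = 0.28 × 21.286 = 5.9601 mm/d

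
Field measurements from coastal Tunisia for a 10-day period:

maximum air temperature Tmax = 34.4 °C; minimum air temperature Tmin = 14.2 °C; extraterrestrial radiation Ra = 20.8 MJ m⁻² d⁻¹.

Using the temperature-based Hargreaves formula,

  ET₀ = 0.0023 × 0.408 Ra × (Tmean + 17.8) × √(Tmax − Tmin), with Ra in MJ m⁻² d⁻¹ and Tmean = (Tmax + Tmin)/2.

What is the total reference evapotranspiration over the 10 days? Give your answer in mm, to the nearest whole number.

Tmean = (34.4 + 14.2)/2 = 24.30 °C
0.408 Ra = 0.408 × 20.8 = 8.4864 mm/d equivalent
ET₀ = 0.0023 × 8.4864 × (24.30 + 17.8) × √20.2 = 0.0023 × 8.4864 × 42.10 × 4.4944 = 3.6932 mm/d
Over 10 days: 3.6932 × 10 = 36.932 mm

37 mm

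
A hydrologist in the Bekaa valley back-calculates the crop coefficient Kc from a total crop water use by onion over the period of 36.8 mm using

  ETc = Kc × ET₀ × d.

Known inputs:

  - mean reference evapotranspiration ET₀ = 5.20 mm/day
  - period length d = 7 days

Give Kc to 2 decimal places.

1.01

ETc = Kc × ET₀ × d  ⇒  Kc = ETc / (ET₀ × d)
Kc = 36.8 / (5.20 × 7) = 36.8 / 36.40 = 1.0110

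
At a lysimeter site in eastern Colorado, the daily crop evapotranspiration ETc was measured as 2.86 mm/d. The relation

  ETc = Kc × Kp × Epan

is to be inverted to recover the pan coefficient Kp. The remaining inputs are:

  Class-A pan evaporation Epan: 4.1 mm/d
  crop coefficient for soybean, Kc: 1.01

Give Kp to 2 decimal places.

ETc = Kc × Kp × Epan  ⇒  Kp = ETc / (Kc × Epan)
Kp = 2.86 / (1.01 × 4.1) = 2.86 / 4.141 = 0.6907

0.69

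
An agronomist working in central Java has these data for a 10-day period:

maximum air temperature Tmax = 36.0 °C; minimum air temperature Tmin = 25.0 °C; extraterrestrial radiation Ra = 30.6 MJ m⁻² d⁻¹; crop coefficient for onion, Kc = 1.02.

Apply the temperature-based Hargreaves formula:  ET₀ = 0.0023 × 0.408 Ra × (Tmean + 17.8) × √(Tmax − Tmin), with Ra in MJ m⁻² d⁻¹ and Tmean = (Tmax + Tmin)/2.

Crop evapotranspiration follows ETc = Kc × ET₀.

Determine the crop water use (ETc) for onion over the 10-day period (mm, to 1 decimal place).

46.9 mm

Tmean = (36.0 + 25.0)/2 = 30.50 °C
0.408 Ra = 0.408 × 30.6 = 12.4848 mm/d equivalent
ET₀ = 0.0023 × 12.4848 × (30.50 + 17.8) × √11.0 = 0.0023 × 12.4848 × 48.30 × 3.3166 = 4.5999 mm/d
ETc = Kc × ET₀ = 1.02 × 4.5999 = 4.6919 mm/d
Over 10 days: 4.6919 × 10 = 46.919 mm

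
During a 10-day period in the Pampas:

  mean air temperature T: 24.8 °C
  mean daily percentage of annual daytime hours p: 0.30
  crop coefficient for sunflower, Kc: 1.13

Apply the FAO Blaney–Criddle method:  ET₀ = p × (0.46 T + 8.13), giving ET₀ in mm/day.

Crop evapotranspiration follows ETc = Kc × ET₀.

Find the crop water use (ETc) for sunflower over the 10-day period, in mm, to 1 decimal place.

ET₀ = 0.30 × (0.46 × 24.8 + 8.13) = 0.30 × 19.538 = 5.8614 mm/d
ETc = Kc × ET₀ = 1.13 × 5.8614 = 6.6234 mm/d
Over 10 days: 6.6234 × 10 = 66.234 mm

66.2 mm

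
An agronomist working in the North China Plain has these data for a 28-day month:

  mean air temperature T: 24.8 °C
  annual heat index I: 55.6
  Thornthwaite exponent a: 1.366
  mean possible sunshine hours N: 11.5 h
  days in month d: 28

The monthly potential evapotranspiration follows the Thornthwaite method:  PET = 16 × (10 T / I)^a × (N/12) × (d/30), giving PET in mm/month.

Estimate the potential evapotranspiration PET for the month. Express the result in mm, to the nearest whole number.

10T/I = 10 × 24.8 / 55.6 = 4.4604
(10T/I)^a = 4.4604^1.366 = 7.7098
Uncorrected PET = 16 × 7.7098 = 123.357 mm
Correction = (N/12)(d/30) = (11.5/12)(28/30) = 0.8944
PET = 123.357 × 0.8944 = 110.331 mm/month

110 mm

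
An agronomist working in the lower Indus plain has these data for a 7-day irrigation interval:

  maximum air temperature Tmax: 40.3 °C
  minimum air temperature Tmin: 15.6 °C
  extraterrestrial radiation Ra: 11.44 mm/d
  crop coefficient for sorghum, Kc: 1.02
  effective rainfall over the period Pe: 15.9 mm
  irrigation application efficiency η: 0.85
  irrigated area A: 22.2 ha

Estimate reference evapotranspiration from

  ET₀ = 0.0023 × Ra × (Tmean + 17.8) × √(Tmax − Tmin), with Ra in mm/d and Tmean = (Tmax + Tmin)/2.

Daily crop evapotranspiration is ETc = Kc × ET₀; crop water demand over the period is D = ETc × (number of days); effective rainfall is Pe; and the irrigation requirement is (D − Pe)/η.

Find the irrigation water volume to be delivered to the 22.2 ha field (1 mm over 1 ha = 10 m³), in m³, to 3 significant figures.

7000 m³

Tmean = (40.3 + 15.6)/2 = 27.95 °C
ET₀ = 0.0023 × 11.44 × (27.95 + 17.8) × √24.7 = 0.0023 × 11.44 × 45.75 × 4.9699 = 5.9826 mm/d
ETc = Kc × ET₀ = 1.02 × 5.9826 = 6.1023 mm/d
Crop demand D = ETc × 7 d = 6.1023 × 7 = 42.716 mm
D − Pe = 42.716 − 15.9 = 26.816 mm
Gross irrigation = 26.816 / 0.85 = 31.548 mm
Volume = 31.548 mm × 22.2 ha × 10 = 7003.7 m³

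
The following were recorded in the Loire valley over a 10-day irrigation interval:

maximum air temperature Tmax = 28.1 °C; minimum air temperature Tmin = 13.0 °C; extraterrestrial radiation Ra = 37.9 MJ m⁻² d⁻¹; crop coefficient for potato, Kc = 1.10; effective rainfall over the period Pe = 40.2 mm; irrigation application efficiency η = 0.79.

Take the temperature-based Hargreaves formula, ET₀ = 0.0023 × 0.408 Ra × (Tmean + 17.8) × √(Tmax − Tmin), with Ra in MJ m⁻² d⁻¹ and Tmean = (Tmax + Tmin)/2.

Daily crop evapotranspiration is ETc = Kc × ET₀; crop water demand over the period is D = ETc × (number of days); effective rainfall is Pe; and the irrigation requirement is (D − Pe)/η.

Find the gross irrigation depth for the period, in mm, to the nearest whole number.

Tmean = (28.1 + 13.0)/2 = 20.55 °C
0.408 Ra = 0.408 × 37.9 = 15.4632 mm/d equivalent
ET₀ = 0.0023 × 15.4632 × (20.55 + 17.8) × √15.1 = 0.0023 × 15.4632 × 38.35 × 3.8859 = 5.3001 mm/d
ETc = Kc × ET₀ = 1.10 × 5.3001 = 5.8301 mm/d
Crop demand D = ETc × 10 d = 5.8301 × 10 = 58.301 mm
D − Pe = 58.301 − 40.2 = 18.101 mm
Gross irrigation = 18.101 / 0.79 = 22.913 mm

23 mm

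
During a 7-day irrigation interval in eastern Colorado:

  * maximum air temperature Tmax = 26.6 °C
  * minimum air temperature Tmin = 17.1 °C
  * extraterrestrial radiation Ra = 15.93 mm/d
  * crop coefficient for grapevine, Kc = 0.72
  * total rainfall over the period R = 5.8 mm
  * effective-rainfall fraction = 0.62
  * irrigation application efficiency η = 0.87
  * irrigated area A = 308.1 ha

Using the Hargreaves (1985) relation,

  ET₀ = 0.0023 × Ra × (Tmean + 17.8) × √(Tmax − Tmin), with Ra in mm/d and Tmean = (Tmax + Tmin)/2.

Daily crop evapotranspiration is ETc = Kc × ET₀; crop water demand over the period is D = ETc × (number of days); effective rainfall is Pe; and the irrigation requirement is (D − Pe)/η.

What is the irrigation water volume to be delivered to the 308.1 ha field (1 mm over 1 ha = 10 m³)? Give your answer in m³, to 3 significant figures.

67200 m³

Tmean = (26.6 + 17.1)/2 = 21.85 °C
ET₀ = 0.0023 × 15.93 × (21.85 + 17.8) × √9.5 = 0.0023 × 15.93 × 39.65 × 3.0822 = 4.4776 mm/d
ETc = Kc × ET₀ = 0.72 × 4.4776 = 3.2239 mm/d
Crop demand D = ETc × 7 d = 3.2239 × 7 = 22.567 mm
Pe = 0.62 × 5.8 = 3.596 mm
D − Pe = 22.567 − 3.596 = 18.971 mm
Gross irrigation = 18.971 / 0.87 = 21.806 mm
Volume = 21.806 mm × 308.1 ha × 10 = 67184.3 m³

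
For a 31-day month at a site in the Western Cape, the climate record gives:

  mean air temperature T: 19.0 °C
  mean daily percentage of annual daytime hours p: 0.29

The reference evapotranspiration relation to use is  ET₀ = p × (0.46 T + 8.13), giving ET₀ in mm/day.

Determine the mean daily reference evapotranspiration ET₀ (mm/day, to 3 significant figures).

ET₀ = 0.29 × (0.46 × 19.0 + 8.13) = 0.29 × 16.870 = 4.8923 mm/d

4.89 mm/day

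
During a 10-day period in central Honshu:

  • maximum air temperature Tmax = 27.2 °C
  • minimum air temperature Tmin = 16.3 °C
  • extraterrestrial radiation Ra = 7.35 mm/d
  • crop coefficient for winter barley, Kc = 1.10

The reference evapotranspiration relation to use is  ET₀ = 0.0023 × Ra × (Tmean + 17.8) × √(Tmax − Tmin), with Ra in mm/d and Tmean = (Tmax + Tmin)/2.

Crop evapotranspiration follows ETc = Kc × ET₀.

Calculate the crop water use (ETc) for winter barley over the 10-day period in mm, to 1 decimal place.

24.3 mm

Tmean = (27.2 + 16.3)/2 = 21.75 °C
ET₀ = 0.0023 × 7.35 × (21.75 + 17.8) × √10.9 = 0.0023 × 7.35 × 39.55 × 3.3015 = 2.2074 mm/d
ETc = Kc × ET₀ = 1.10 × 2.2074 = 2.4281 mm/d
Over 10 days: 2.4281 × 10 = 24.281 mm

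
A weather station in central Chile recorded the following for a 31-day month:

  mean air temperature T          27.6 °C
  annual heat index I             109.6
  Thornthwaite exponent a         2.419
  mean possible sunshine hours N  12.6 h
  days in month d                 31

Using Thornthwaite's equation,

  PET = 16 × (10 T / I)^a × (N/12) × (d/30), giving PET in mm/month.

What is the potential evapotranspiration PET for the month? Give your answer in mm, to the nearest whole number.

10T/I = 10 × 27.6 / 109.6 = 2.5182
(10T/I)^a = 2.5182^2.419 = 9.3376
Uncorrected PET = 16 × 9.3376 = 149.402 mm
Correction = (N/12)(d/30) = (12.6/12)(31/30) = 1.0850
PET = 149.402 × 1.0850 = 162.101 mm/month

162 mm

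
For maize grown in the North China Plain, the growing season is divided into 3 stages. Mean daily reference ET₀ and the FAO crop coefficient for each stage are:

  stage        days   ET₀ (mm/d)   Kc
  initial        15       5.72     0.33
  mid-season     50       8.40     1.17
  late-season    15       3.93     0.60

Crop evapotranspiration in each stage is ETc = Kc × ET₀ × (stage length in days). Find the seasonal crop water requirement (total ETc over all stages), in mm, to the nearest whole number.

initial: 0.33 × 5.72 × 15 = 28.31 mm
mid-season: 1.17 × 8.40 × 50 = 491.40 mm
late-season: 0.60 × 3.93 × 15 = 35.37 mm
Seasonal total = 555.08 mm

555 mm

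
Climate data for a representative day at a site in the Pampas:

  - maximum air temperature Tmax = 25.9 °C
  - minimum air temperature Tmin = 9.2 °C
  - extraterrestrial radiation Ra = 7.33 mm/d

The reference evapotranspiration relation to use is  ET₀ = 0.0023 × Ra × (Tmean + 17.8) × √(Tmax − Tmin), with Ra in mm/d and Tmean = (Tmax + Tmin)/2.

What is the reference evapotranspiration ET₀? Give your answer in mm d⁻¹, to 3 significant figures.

2.44 mm d⁻¹

Tmean = (25.9 + 9.2)/2 = 17.55 °C
ET₀ = 0.0023 × 7.33 × (17.55 + 17.8) × √16.7 = 0.0023 × 7.33 × 35.35 × 4.0866 = 2.4355 mm/d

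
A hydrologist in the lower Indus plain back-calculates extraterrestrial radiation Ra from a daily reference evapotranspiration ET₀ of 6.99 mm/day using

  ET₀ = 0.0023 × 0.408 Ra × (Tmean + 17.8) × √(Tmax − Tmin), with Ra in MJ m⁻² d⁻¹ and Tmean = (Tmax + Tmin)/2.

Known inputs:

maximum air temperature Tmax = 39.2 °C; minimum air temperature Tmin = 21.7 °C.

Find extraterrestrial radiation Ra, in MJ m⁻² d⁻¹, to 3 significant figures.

Tmean = (39.2+21.7)/2 = 30.45 °C; ΔT = 17.5
Ra = ET₀ / [0.0023 × 0.408 × (Tmean+17.8) × √ΔT]
   = 6.99 / (0.0023 × 0.408 × 48.25 × 4.1833) = 36.904 MJ m⁻² d⁻¹

36.9 MJ m⁻² d⁻¹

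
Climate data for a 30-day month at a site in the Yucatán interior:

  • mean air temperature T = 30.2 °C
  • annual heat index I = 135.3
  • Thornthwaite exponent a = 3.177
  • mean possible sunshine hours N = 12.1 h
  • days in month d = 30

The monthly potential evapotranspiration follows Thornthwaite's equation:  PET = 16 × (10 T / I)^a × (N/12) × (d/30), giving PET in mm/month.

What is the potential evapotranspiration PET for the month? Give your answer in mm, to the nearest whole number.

207 mm

10T/I = 10 × 30.2 / 135.3 = 2.2321
(10T/I)^a = 2.2321^3.177 = 12.8193
Uncorrected PET = 16 × 12.8193 = 205.109 mm
Correction = (N/12)(d/30) = (12.1/12)(30/30) = 1.0083
PET = 205.109 × 1.0083 = 206.811 mm/month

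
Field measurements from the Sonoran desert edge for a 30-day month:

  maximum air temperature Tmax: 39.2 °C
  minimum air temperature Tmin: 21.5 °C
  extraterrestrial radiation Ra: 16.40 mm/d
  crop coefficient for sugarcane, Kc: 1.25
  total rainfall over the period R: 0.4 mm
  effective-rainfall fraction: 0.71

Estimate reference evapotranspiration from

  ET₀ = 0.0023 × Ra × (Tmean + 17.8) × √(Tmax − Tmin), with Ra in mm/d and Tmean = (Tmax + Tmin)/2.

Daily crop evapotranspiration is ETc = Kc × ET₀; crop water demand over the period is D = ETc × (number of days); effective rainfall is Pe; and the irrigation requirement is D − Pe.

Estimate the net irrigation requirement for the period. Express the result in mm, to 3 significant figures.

Tmean = (39.2 + 21.5)/2 = 30.35 °C
ET₀ = 0.0023 × 16.40 × (30.35 + 17.8) × √17.7 = 0.0023 × 16.40 × 48.15 × 4.2071 = 7.6410 mm/d
ETc = Kc × ET₀ = 1.25 × 7.6410 = 9.5513 mm/d
Crop demand D = ETc × 30 d = 9.5513 × 30 = 286.539 mm
Pe = 0.71 × 0.4 = 0.284 mm
D − Pe = 286.539 − 0.284 = 286.255 mm

286 mm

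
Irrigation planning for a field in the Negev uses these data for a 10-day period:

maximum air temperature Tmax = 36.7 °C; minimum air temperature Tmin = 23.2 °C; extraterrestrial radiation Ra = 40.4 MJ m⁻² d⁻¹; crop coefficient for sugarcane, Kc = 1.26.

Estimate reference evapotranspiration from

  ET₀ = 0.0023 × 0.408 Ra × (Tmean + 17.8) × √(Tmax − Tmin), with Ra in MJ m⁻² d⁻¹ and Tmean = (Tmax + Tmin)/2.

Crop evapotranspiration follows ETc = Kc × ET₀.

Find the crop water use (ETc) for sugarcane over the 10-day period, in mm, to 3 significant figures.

83.8 mm

Tmean = (36.7 + 23.2)/2 = 29.95 °C
0.408 Ra = 0.408 × 40.4 = 16.4832 mm/d equivalent
ET₀ = 0.0023 × 16.4832 × (29.95 + 17.8) × √13.5 = 0.0023 × 16.4832 × 47.75 × 3.6742 = 6.6513 mm/d
ETc = Kc × ET₀ = 1.26 × 6.6513 = 8.3806 mm/d
Over 10 days: 8.3806 × 10 = 83.806 mm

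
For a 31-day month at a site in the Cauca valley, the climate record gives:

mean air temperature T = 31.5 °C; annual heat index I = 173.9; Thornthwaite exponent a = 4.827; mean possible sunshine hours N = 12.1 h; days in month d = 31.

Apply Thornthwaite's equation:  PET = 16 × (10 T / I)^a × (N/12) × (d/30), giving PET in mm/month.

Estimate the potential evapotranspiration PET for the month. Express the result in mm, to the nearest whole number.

10T/I = 10 × 31.5 / 173.9 = 1.8114
(10T/I)^a = 1.8114^4.827 = 17.5969
Uncorrected PET = 16 × 17.5969 = 281.550 mm
Correction = (N/12)(d/30) = (12.1/12)(31/30) = 1.0419
PET = 281.550 × 1.0419 = 293.347 mm/month

293 mm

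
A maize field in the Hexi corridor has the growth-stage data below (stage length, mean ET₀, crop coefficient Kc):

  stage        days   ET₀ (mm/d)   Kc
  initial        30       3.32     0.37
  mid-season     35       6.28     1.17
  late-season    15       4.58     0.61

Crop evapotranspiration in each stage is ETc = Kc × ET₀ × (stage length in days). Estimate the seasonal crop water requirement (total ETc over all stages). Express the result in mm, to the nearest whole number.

336 mm

initial: 0.37 × 3.32 × 30 = 36.85 mm
mid-season: 1.17 × 6.28 × 35 = 257.17 mm
late-season: 0.61 × 4.58 × 15 = 41.91 mm
Seasonal total = 335.93 mm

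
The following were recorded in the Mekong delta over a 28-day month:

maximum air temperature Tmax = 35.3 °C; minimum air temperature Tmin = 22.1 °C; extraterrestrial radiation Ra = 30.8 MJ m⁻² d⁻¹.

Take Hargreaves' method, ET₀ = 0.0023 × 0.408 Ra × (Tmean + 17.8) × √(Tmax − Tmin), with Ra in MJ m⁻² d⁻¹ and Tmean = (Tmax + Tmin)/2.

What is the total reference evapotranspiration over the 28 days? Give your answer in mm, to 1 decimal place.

136.7 mm

Tmean = (35.3 + 22.1)/2 = 28.70 °C
0.408 Ra = 0.408 × 30.8 = 12.5664 mm/d equivalent
ET₀ = 0.0023 × 12.5664 × (28.70 + 17.8) × √13.2 = 0.0023 × 12.5664 × 46.50 × 3.6332 = 4.8829 mm/d
Over 28 days: 4.8829 × 28 = 136.721 mm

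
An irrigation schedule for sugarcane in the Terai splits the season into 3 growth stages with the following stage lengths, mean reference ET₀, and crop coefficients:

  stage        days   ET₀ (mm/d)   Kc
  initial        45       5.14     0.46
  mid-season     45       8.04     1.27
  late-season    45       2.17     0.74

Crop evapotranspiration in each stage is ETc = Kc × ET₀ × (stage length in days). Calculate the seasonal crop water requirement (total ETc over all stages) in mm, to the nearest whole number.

initial: 0.46 × 5.14 × 45 = 106.40 mm
mid-season: 1.27 × 8.04 × 45 = 459.49 mm
late-season: 0.74 × 2.17 × 45 = 72.26 mm
Seasonal total = 638.15 mm

638 mm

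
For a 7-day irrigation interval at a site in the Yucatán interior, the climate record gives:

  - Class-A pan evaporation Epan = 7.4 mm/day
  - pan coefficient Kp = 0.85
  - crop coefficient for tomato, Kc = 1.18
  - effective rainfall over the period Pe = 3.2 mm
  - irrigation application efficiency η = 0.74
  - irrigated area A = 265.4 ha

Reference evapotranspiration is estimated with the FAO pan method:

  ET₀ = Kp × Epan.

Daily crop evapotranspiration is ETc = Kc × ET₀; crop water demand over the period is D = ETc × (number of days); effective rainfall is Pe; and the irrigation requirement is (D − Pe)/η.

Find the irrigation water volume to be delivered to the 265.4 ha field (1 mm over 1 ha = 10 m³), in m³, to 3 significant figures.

ET₀ = 0.85 × 7.4 = 6.2900 mm/d
ETc = Kc × ET₀ = 1.18 × 6.2900 = 7.4222 mm/d
Crop demand D = ETc × 7 d = 7.4222 × 7 = 51.955 mm
D − Pe = 51.955 − 3.2 = 48.755 mm
Gross irrigation = 48.755 / 0.74 = 65.885 mm
Volume = 65.885 mm × 265.4 ha × 10 = 174858.8 m³

175000 m³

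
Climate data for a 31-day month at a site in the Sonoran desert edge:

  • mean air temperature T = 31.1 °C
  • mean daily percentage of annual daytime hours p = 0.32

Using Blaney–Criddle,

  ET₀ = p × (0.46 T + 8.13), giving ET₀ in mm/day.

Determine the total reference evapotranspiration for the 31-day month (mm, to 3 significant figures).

223 mm

ET₀ = 0.32 × (0.46 × 31.1 + 8.13) = 0.32 × 22.436 = 7.1795 mm/d
Monthly total = 7.1795 × 31 = 222.565 mm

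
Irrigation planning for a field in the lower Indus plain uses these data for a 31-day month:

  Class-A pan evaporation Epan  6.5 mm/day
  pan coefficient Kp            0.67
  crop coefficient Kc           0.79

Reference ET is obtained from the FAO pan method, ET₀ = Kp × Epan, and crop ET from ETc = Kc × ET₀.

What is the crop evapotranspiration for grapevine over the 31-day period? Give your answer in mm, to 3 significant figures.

ET₀ = 0.67 × 6.5 = 4.3550 mm/d
ETc = Kc × ET₀ = 0.79 × 4.3550 = 3.4405 mm/d
Over 31 days: 3.4405 × 31 = 106.656 mm

107 mm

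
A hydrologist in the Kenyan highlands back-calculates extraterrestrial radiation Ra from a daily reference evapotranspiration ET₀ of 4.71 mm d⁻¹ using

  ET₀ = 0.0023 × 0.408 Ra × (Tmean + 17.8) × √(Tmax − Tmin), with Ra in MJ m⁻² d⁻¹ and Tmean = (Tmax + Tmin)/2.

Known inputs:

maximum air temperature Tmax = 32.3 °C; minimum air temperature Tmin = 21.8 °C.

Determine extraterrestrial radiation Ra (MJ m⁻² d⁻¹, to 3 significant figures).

Tmean = (32.3+21.8)/2 = 27.05 °C; ΔT = 10.5
Ra = ET₀ / [0.0023 × 0.408 × (Tmean+17.8) × √ΔT]
   = 4.71 / (0.0023 × 0.408 × 44.85 × 3.2404) = 34.536 MJ m⁻² d⁻¹

34.5 MJ m⁻² d⁻¹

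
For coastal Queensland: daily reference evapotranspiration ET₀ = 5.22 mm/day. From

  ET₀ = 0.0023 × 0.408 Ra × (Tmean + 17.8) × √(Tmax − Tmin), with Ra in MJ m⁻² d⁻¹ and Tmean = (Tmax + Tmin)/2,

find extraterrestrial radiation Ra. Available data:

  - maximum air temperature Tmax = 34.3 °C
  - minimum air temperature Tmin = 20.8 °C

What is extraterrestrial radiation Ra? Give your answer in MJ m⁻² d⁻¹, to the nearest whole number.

Tmean = (34.3+20.8)/2 = 27.55 °C; ΔT = 13.5
Ra = ET₀ / [0.0023 × 0.408 × (Tmean+17.8) × √ΔT]
   = 5.22 / (0.0023 × 0.408 × 45.35 × 3.6742) = 33.384 MJ m⁻² d⁻¹

33 MJ m⁻² d⁻¹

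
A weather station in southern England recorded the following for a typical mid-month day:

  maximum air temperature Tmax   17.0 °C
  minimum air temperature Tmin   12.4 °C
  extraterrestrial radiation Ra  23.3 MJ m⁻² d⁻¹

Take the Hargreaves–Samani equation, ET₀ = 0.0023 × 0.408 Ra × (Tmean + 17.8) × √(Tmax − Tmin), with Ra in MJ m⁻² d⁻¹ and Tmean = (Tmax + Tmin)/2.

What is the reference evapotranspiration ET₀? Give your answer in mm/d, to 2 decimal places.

1.52 mm/d

Tmean = (17.0 + 12.4)/2 = 14.70 °C
0.408 Ra = 0.408 × 23.3 = 9.5064 mm/d equivalent
ET₀ = 0.0023 × 9.5064 × (14.70 + 17.8) × √4.6 = 0.0023 × 9.5064 × 32.50 × 2.1448 = 1.5241 mm/d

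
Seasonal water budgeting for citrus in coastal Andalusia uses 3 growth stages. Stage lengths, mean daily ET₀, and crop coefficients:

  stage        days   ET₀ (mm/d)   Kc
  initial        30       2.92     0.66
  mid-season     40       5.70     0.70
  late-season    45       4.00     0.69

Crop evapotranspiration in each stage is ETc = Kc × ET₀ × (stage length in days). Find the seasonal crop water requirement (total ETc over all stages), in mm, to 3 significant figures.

initial: 0.66 × 2.92 × 30 = 57.82 mm
mid-season: 0.70 × 5.70 × 40 = 159.60 mm
late-season: 0.69 × 4.00 × 45 = 124.20 mm
Seasonal total = 341.62 mm

342 mm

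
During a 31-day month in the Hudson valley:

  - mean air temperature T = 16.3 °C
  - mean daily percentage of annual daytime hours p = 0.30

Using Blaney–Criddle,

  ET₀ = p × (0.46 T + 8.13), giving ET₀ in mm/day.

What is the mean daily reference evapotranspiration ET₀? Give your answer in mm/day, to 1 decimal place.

ET₀ = 0.30 × (0.46 × 16.3 + 8.13) = 0.30 × 15.628 = 4.6884 mm/d

4.7 mm/day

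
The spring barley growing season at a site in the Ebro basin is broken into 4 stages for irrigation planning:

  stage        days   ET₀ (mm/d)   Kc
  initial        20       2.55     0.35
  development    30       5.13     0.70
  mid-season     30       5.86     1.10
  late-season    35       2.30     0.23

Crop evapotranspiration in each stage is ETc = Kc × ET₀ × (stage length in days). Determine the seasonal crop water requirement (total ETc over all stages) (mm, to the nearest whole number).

initial: 0.35 × 2.55 × 20 = 17.85 mm
development: 0.70 × 5.13 × 30 = 107.73 mm
mid-season: 1.10 × 5.86 × 30 = 193.38 mm
late-season: 0.23 × 2.30 × 35 = 18.52 mm
Seasonal total = 337.48 mm

337 mm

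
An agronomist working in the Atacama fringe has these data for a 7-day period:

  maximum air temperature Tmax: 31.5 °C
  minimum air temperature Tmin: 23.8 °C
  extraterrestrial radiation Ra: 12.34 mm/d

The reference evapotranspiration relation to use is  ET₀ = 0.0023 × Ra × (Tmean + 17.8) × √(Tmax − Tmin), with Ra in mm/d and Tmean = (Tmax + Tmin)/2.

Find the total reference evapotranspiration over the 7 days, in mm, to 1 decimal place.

25.1 mm

Tmean = (31.5 + 23.8)/2 = 27.65 °C
ET₀ = 0.0023 × 12.34 × (27.65 + 17.8) × √7.7 = 0.0023 × 12.34 × 45.45 × 2.7749 = 3.5795 mm/d
Over 7 days: 3.5795 × 7 = 25.057 mm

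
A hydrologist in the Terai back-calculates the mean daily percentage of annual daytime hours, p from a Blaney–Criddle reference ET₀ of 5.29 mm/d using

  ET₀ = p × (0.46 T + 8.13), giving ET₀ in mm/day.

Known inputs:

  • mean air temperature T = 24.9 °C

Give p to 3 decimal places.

0.270

p = ET₀ / (0.46 T + 8.13) = 5.29 / (0.46 × 24.9 + 8.13) = 5.29 / 19.584 = 0.2701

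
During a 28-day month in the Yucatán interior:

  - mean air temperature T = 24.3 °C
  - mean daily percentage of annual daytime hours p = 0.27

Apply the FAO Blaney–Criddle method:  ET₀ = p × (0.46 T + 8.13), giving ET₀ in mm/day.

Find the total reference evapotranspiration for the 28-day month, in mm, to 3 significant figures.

146 mm

ET₀ = 0.27 × (0.46 × 24.3 + 8.13) = 0.27 × 19.308 = 5.2132 mm/d
Monthly total = 5.2132 × 28 = 145.970 mm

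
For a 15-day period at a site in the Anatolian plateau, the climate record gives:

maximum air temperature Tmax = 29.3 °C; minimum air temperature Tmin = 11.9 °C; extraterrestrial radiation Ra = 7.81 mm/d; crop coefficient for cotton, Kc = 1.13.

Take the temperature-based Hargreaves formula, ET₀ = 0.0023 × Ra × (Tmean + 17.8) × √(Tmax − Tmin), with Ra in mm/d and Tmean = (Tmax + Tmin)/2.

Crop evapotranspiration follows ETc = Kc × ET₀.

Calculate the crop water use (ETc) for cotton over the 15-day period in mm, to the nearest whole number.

49 mm

Tmean = (29.3 + 11.9)/2 = 20.60 °C
ET₀ = 0.0023 × 7.81 × (20.60 + 17.8) × √17.4 = 0.0023 × 7.81 × 38.40 × 4.1713 = 2.8773 mm/d
ETc = Kc × ET₀ = 1.13 × 2.8773 = 3.2513 mm/d
Over 15 days: 3.2513 × 15 = 48.770 mm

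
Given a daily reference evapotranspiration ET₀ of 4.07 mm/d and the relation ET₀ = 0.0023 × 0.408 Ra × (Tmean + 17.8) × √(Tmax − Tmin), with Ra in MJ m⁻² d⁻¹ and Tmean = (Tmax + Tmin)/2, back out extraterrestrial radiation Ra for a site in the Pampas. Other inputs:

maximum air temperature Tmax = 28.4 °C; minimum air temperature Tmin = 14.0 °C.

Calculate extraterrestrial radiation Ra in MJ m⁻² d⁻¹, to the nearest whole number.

29 MJ m⁻² d⁻¹

Tmean = (28.4+14.0)/2 = 21.20 °C; ΔT = 14.4
Ra = ET₀ / [0.0023 × 0.408 × (Tmean+17.8) × √ΔT]
   = 4.07 / (0.0023 × 0.408 × 39.00 × 3.7947) = 29.307 MJ m⁻² d⁻¹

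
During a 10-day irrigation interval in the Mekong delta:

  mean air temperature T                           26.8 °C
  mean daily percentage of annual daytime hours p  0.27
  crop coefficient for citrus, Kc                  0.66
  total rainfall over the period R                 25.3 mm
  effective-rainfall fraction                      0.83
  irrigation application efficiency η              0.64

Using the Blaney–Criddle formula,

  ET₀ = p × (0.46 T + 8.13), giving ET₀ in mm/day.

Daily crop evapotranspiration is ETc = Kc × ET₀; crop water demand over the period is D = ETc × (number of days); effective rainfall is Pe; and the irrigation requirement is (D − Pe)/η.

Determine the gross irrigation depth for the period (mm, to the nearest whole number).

24 mm

ET₀ = 0.27 × (0.46 × 26.8 + 8.13) = 0.27 × 20.458 = 5.5237 mm/d
ETc = Kc × ET₀ = 0.66 × 5.5237 = 3.6456 mm/d
Crop demand D = ETc × 10 d = 3.6456 × 10 = 36.456 mm
Pe = 0.83 × 25.3 = 20.999 mm
D − Pe = 36.456 − 20.999 = 15.457 mm
Gross irrigation = 15.457 / 0.64 = 24.152 mm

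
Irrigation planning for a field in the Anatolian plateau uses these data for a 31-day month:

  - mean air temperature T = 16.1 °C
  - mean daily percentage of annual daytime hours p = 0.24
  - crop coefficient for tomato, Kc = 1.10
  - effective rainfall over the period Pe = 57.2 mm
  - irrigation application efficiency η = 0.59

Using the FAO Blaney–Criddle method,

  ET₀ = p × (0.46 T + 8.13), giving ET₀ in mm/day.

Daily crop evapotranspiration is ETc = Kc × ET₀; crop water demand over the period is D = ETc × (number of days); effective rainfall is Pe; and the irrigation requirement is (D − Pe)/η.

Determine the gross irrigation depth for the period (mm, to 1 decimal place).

ET₀ = 0.24 × (0.46 × 16.1 + 8.13) = 0.24 × 15.536 = 3.7286 mm/d
ETc = Kc × ET₀ = 1.10 × 3.7286 = 4.1015 mm/d
Crop demand D = ETc × 31 d = 4.1015 × 31 = 127.147 mm
D − Pe = 127.147 − 57.2 = 69.947 mm
Gross irrigation = 69.947 / 0.59 = 118.554 mm

118.6 mm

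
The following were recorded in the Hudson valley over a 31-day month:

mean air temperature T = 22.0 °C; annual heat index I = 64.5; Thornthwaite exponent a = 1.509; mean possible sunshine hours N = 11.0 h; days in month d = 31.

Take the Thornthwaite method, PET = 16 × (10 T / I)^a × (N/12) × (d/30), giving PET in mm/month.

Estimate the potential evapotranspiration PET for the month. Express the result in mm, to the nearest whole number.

10T/I = 10 × 22.0 / 64.5 = 3.4109
(10T/I)^a = 3.4109^1.509 = 6.3694
Uncorrected PET = 16 × 6.3694 = 101.910 mm
Correction = (N/12)(d/30) = (11.0/12)(31/30) = 0.9472
PET = 101.910 × 0.9472 = 96.529 mm/month

97 mm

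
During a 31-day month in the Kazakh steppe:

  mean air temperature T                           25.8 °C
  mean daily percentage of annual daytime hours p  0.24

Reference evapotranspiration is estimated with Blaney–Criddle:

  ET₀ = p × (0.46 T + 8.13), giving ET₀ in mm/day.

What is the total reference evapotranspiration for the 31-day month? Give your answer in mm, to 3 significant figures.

ET₀ = 0.24 × (0.46 × 25.8 + 8.13) = 0.24 × 19.998 = 4.7995 mm/d
Monthly total = 4.7995 × 31 = 148.785 mm

149 mm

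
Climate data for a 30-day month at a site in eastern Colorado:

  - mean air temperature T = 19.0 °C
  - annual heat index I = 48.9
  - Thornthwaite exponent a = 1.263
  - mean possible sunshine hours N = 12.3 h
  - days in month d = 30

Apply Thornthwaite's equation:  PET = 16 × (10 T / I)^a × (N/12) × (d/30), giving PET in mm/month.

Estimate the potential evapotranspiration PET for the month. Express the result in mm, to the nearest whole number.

10T/I = 10 × 19.0 / 48.9 = 3.8855
(10T/I)^a = 3.8855^1.263 = 5.5523
Uncorrected PET = 16 × 5.5523 = 88.837 mm
Correction = (N/12)(d/30) = (12.3/12)(30/30) = 1.0250
PET = 88.837 × 1.0250 = 91.058 mm/month

91 mm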